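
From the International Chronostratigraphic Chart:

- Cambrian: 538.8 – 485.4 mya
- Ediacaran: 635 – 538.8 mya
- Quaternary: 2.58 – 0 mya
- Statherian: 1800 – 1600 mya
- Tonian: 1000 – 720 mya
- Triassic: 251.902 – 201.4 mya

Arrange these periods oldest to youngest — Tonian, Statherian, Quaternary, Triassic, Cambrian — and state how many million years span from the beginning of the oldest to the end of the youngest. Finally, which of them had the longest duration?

Statherian, Tonian, Cambrian, Triassic, Quaternary; total span 1800 Myr; longest is Tonian

From the excerpt: Tonian 1000–720; Statherian 1800–1600; Quaternary 2.58–0; Triassic 251.902–201.4; Cambrian 538.8–485.4 (Ma).
Larger Ma is earlier, so the oldest is Statherian and the youngest is Quaternary; oldest to youngest: Statherian, Tonian, Cambrian, Triassic, Quaternary.
Oldest start 1800 minus youngest end 0 gives 1800 Myr overall.
Individual lengths (start − end): Statherian 200; Tonian 280; Triassic 50.502; Quaternary 2.58; Cambrian 53.4. The largest is Tonian at 280 Myr.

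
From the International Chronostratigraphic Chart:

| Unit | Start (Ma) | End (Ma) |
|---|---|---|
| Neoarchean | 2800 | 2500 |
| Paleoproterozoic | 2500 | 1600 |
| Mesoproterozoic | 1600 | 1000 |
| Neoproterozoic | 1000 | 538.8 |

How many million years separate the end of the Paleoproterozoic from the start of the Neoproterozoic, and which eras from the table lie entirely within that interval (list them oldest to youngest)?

The Paleoproterozoic closes at 1600 Ma and the Neoproterozoic opens at 1000 Ma, so the interval is 1600 − 1000 = 600 Myr.
An era fits inside if it starts at or after 1600 Ma and ends at or before 1000 Ma; oldest first that gives Mesoproterozoic.

600 million years; Mesoproterozoic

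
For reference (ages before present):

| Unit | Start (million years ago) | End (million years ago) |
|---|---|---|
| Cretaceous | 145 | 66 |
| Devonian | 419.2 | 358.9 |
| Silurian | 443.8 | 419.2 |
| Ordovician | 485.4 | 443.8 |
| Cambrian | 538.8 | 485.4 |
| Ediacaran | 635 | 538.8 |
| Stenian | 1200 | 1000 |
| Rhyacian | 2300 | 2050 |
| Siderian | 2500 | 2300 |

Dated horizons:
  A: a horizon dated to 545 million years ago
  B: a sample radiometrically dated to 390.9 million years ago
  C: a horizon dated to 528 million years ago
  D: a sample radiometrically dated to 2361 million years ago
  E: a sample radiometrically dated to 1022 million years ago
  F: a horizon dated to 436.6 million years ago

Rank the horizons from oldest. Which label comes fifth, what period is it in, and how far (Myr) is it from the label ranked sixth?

Larger Ma means older, so oldest first: D 2361 > E 1022 > A 545 > C 528 > F 436.6 > B 390.9.
Counting 5 along gives F (436.6 Ma); the excerpt puts that inside the Silurian, 443.8–419.2 Ma.
Next in line is B (390.9 Ma), and 436.6 − 390.9 = 45.7 Myr.

F, in the Silurian; 45.7 million years to B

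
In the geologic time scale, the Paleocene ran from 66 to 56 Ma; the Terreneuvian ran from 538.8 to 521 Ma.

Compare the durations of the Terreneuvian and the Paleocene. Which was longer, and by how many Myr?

Terreneuvian, by 7.8 million years

Terreneuvian: 538.8 − 521 = 17.8 Myr.
Paleocene: 66 − 56 = 10 Myr.
Difference: 17.8 − 10 = 7.8 Myr, so the Terreneuvian was longer.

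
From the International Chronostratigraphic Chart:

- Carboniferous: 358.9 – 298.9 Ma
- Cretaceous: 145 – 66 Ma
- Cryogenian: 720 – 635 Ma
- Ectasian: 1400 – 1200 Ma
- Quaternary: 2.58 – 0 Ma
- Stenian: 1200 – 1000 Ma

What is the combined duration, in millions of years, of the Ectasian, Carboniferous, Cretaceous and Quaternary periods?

341.58 million years

Each duration: Ectasian = 200; Carboniferous = 60; Cretaceous = 79; Quaternary = 2.58.
Sum: 200 + 60 + 79 + 2.58 = 341.58 Myr.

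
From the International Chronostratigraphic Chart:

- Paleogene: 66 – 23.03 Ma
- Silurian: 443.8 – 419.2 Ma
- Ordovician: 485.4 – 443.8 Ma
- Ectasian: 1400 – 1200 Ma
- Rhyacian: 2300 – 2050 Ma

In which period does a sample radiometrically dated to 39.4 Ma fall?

Paleogene

39.4 Ma lies between 66 and 23.03 Ma, so it falls in the Paleogene.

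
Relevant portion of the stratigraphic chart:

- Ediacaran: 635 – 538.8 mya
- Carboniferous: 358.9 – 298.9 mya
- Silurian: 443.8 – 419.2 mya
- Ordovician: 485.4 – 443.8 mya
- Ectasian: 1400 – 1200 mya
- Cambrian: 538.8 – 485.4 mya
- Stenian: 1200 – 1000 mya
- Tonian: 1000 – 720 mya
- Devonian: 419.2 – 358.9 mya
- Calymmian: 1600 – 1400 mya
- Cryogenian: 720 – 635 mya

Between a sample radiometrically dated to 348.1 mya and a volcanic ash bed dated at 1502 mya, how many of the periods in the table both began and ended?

9

The older date is 1502 Ma and the younger is 348.1 Ma.
Periods with start < 1502 and end > 348.1 Ma: Ectasian (1400–1200), Stenian (1200–1000), Tonian (1000–720), Cryogenian (720–635), Ediacaran (635–538.8), Cambrian (538.8–485.4), Ordovician (485.4–443.8), Silurian (443.8–419.2), Devonian (419.2–358.9).
That is 9 complete periods.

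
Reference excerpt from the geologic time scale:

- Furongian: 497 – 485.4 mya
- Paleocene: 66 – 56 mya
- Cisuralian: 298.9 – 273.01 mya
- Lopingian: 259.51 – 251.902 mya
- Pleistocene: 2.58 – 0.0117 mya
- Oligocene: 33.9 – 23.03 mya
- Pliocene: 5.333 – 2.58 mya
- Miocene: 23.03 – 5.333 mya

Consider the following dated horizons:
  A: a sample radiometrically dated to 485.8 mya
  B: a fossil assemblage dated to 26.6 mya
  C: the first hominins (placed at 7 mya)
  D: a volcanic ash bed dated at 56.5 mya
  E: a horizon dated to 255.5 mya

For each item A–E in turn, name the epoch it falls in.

A — Furongian; B — Oligocene; C — Miocene; D — Paleocene; E — Lopingian

A: 485.8 Ma lies in 497–485.4 Ma, so Furongian.
B: 26.6 Ma lies in 33.9–23.03 Ma, so Oligocene.
C: 7 Ma lies in 23.03–5.333 Ma, so Miocene.
D: 56.5 Ma lies in 66–56 Ma, so Paleocene.
E: 255.5 Ma lies in 259.51–251.902 Ma, so Lopingian.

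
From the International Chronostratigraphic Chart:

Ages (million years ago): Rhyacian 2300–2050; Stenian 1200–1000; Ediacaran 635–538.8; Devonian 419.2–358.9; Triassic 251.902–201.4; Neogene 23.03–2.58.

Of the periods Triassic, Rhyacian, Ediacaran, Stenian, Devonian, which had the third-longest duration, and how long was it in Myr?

Start − end for each: Triassic 251.902 − 201.4 = 50.502; Rhyacian 2300 − 2050 = 250; Ediacaran 635 − 538.8 = 96.2; Stenian 1200 − 1000 = 200; Devonian 419.2 − 358.9 = 60.3.
Ranking these from longest: Rhyacian > Stenian > Ediacaran > Devonian > Triassic.
Position 3 in that ranking is Ediacaran, which lasted 96.2 Myr.

Ediacaran, 96.2 million years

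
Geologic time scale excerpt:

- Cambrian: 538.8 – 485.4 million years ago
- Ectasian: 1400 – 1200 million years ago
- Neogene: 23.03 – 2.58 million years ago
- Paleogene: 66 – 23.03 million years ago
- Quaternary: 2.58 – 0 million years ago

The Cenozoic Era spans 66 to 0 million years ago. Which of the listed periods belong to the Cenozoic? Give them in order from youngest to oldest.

Periods with both bounds inside 66–0 Ma: Quaternary (2.58–0), Neogene (23.03–2.58), Paleogene (66–23.03).

Quaternary, Neogene, Paleogene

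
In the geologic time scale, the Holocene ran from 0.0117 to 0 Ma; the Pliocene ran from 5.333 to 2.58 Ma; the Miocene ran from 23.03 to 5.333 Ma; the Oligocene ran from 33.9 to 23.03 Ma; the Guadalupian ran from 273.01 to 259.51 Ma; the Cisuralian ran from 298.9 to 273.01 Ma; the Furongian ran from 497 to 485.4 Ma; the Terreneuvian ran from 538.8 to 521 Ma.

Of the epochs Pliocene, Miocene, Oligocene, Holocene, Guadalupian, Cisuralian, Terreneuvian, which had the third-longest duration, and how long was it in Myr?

Durations: Pliocene 2.753; Miocene 17.697; Oligocene 10.87; Holocene 0.0117; Guadalupian 13.5; Cisuralian 25.89; Terreneuvian 17.8 Myr.
Sorted longest-first: Cisuralian (25.89), Terreneuvian (17.8), Miocene (17.697), Guadalupian (13.5), Oligocene (10.87), Pliocene (2.753), Holocene (0.0117).
The third longest is Miocene at 17.697 Myr.

Miocene, 17.697 million years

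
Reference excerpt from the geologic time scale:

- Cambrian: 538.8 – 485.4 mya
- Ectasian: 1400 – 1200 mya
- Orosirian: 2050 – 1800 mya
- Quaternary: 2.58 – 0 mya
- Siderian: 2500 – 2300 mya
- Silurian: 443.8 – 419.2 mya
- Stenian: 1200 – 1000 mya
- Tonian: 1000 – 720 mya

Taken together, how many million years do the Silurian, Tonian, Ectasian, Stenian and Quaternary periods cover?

707.18 million years

Each duration: Silurian = 24.6; Tonian = 280; Ectasian = 200; Stenian = 200; Quaternary = 2.58.
Sum: 24.6 + 280 + 200 + 200 + 2.58 = 707.18 Myr.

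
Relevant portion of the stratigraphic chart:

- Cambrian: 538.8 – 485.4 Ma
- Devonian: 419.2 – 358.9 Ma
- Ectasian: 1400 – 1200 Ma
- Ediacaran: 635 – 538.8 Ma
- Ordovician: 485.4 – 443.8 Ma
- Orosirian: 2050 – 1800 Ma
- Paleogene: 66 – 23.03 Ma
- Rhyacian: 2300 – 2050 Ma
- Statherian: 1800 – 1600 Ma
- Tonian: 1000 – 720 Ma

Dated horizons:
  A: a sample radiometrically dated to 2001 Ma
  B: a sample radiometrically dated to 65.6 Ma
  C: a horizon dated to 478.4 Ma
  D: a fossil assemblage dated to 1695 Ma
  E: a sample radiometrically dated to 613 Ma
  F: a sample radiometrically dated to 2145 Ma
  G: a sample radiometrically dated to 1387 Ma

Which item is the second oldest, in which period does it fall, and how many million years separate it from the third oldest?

A, in the Orosirian; 306 million years to D

Sorted oldest-first by Ma: F (2145), A (2001), D (1695), G (1387), E (613), C (478.4), B (65.6).
The second oldest is A at 2001 Ma, which lies in 2050–1800 Ma: the Orosirian.
The third oldest is D at 1695 Ma; separation = |2001 − 1695| = 306 Myr.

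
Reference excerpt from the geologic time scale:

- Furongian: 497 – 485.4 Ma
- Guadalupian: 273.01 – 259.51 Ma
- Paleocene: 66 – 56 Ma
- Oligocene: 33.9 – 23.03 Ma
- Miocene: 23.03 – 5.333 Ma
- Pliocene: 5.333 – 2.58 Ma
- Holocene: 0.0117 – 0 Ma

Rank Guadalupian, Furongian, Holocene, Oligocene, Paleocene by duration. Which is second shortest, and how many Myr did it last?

Paleocene, 10 million years

Durations: Guadalupian 13.5; Furongian 11.6; Holocene 0.0117; Oligocene 10.87; Paleocene 10 Myr.
Sorted shortest-first: Holocene (0.0117), Paleocene (10), Oligocene (10.87), Furongian (11.6), Guadalupian (13.5).
The second shortest is Paleocene at 10 Myr.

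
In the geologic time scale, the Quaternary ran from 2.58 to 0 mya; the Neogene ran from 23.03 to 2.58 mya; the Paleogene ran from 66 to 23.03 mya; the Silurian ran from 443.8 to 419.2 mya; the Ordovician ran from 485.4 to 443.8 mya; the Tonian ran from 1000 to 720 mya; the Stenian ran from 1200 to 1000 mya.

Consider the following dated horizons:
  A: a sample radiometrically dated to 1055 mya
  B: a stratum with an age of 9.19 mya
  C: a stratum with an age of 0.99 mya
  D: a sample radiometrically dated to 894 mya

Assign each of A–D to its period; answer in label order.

A: 1055 Ma lies in 1200–1000 Ma, so Stenian.
B: 9.19 Ma lies in 23.03–2.58 Ma, so Neogene.
C: 0.99 Ma lies in 2.58–0 Ma, so Quaternary.
D: 894 Ma lies in 1000–720 Ma, so Tonian.

A — Stenian; B — Neogene; C — Quaternary; D — Tonian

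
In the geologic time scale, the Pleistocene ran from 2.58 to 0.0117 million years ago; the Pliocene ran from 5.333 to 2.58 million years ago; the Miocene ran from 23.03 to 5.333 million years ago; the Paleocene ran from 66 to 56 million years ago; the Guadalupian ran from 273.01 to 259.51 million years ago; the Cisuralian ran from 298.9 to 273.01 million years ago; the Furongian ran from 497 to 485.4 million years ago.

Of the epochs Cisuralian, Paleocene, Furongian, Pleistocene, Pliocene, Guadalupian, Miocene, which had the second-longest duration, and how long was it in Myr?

Miocene, 17.697 million years

Durations: Cisuralian 25.89; Paleocene 10; Furongian 11.6; Pleistocene 2.5683; Pliocene 2.753; Guadalupian 13.5; Miocene 17.697 Myr.
Sorted longest-first: Cisuralian (25.89), Miocene (17.697), Guadalupian (13.5), Furongian (11.6), Paleocene (10), Pliocene (2.753), Pleistocene (2.5683).
The second longest is Miocene at 17.697 Myr.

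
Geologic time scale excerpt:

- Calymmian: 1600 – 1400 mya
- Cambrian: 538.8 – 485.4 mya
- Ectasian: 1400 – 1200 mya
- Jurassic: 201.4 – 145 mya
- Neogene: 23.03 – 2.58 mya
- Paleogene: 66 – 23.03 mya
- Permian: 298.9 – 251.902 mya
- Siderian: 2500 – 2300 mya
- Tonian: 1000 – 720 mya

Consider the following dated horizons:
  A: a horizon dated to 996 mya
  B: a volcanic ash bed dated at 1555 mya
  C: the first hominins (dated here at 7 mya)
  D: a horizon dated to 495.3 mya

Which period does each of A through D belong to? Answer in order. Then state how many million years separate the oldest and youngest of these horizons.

A — Tonian; B — Calymmian; C — Neogene; D — Cambrian; span 1548 million years

Match each age against the start–end ranges in the excerpt: A = 996 Ma → Tonian (1000–720); B = 1555 Ma → Calymmian (1600–1400); C = 7 Ma → Neogene (23.03–2.58); D = 495.3 Ma → Cambrian (538.8–485.4).
The largest age is 1555 Ma and the smallest is 7 Ma; their difference is 1548 Myr.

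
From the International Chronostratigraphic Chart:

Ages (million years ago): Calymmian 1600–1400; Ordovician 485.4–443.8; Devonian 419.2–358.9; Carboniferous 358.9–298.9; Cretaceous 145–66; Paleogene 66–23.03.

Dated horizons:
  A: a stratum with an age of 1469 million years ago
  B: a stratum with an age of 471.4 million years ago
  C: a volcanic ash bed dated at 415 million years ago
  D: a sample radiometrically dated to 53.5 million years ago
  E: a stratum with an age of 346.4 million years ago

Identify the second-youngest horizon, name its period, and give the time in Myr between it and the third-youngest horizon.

Smaller Ma means younger, so youngest first: D 53.5 < E 346.4 < C 415 < B 471.4 < A 1469.
Counting 2 along gives E (346.4 Ma); the excerpt puts that inside the Carboniferous, 358.9–298.9 Ma.
Next in line is C (415 Ma), and 415 − 346.4 = 68.6 Myr.

E, in the Carboniferous; 68.6 million years to C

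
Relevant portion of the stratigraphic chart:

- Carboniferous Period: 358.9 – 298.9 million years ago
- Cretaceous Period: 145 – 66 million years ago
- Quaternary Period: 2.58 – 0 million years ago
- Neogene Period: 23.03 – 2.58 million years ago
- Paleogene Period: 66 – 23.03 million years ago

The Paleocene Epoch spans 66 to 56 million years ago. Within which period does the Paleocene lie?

Paleogene

The Paleocene (66–56 Ma) lies entirely within 66–23.03 Ma, the Paleogene Period.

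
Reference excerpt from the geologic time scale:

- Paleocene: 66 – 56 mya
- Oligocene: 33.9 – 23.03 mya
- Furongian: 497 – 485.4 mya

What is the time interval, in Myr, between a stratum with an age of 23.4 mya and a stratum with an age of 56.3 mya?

56.3 − 23.4 = 32.9 million years.

32.9 million years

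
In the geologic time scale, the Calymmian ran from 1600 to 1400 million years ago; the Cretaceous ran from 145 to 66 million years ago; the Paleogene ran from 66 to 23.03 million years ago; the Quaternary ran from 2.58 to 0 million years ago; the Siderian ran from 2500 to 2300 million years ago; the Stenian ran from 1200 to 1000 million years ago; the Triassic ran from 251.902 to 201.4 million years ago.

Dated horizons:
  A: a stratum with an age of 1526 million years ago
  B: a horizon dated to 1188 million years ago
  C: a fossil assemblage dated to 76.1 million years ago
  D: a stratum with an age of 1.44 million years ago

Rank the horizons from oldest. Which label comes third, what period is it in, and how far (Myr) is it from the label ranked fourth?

C, in the Cretaceous; 74.66 million years to D

Sorted oldest-first by Ma: A (1526), B (1188), C (76.1), D (1.44).
The third oldest is C at 76.1 Ma, which lies in 145–66 Ma: the Cretaceous.
The fourth oldest is D at 1.44 Ma; separation = |76.1 − 1.44| = 74.66 Myr.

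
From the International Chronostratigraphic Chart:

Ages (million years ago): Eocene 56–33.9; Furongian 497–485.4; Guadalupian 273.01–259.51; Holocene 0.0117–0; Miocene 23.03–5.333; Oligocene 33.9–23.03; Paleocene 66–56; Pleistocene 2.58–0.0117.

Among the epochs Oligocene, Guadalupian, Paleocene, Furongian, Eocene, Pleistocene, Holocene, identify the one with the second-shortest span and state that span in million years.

Pleistocene, 2.5683 million years

Start − end for each: Oligocene 33.9 − 23.03 = 10.87; Guadalupian 273.01 − 259.51 = 13.5; Paleocene 66 − 56 = 10; Furongian 497 − 485.4 = 11.6; Eocene 56 − 33.9 = 22.1; Pleistocene 2.58 − 0.0117 = 2.5683; Holocene 0.0117 − 0 = 0.0117.
Ranking these from shortest: Holocene < Pleistocene < Paleocene < Oligocene < Furongian < Guadalupian < Eocene.
Position 2 in that ranking is Pleistocene, which lasted 2.5683 Myr.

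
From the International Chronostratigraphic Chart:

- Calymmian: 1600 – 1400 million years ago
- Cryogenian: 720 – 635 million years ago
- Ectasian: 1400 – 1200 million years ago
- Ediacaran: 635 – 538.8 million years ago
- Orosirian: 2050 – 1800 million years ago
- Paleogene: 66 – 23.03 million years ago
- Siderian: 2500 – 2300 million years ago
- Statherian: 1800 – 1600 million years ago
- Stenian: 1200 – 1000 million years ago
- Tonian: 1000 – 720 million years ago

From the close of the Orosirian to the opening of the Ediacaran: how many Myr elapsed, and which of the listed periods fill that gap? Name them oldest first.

End of Orosirian = 1800 Ma; start of Ediacaran = 635 Ma.
Gap = 1800 − 635 = 1165 Myr.
Periods wholly inside 1800–635 Ma: Statherian (1800–1600), Calymmian (1600–1400), Ectasian (1400–1200), Stenian (1200–1000), Tonian (1000–720), Cryogenian (720–635).

1165 million years; Statherian, Calymmian, Ectasian, Stenian, Tonian, Cryogenian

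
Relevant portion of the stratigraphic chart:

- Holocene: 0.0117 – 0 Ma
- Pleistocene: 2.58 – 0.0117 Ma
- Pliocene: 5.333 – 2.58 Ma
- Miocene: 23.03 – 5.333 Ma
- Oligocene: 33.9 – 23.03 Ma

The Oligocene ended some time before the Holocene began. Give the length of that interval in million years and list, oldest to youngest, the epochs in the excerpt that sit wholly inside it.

The Oligocene closes at 23.03 Ma and the Holocene opens at 0.0117 Ma, so the interval is 23.03 − 0.0117 = 23.0183 Myr.
An epoch fits inside if it starts at or after 23.03 Ma and ends at or before 0.0117 Ma; oldest first that gives Miocene, Pliocene, Pleistocene.

23.0183 million years; Miocene, Pliocene, Pleistocene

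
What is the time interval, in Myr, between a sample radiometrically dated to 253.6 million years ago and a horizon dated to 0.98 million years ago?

253.6 − 0.98 = 252.62 million years.

252.62 million years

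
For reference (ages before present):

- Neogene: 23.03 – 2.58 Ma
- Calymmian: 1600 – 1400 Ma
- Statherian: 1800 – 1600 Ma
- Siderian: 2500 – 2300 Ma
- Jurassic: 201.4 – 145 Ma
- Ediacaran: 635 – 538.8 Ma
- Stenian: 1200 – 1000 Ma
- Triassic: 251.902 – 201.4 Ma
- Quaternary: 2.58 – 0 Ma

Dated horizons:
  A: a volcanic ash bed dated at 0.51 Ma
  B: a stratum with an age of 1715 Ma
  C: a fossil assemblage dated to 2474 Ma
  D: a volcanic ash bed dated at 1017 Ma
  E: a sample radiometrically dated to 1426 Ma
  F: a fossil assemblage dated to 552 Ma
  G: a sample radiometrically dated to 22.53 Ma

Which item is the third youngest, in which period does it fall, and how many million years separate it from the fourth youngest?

F, in the Ediacaran; 465 million years to D

Sorted youngest-first by Ma: A (0.51), G (22.53), F (552), D (1017), E (1426), B (1715), C (2474).
The third youngest is F at 552 Ma, which lies in 635–538.8 Ma: the Ediacaran.
The fourth youngest is D at 1017 Ma; separation = |552 − 1017| = 465 Myr.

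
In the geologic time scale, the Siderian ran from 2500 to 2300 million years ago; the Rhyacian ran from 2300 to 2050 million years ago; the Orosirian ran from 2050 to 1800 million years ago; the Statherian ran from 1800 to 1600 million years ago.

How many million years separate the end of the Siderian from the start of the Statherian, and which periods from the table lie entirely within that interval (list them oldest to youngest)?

500 million years; Rhyacian, Orosirian

End of Siderian = 2300 Ma; start of Statherian = 1800 Ma.
Gap = 2300 − 1800 = 500 Myr.
Periods wholly inside 2300–1800 Ma: Rhyacian (2300–2050), Orosirian (2050–1800).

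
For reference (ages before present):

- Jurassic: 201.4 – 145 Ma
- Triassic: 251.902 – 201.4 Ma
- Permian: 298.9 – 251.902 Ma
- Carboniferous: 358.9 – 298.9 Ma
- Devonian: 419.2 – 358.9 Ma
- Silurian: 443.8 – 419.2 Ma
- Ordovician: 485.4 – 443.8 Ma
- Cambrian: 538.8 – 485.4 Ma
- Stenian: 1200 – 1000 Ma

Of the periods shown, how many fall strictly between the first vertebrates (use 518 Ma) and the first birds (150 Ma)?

6

518 Ma sits inside the Cambrian (538.8–485.4) and 150 Ma inside the Jurassic (201.4–145); neither of those is wholly between the two dates.
The listed periods lying completely between them are Ordovician, Silurian, Devonian, Carboniferous, Permian, Triassic — 6 in all.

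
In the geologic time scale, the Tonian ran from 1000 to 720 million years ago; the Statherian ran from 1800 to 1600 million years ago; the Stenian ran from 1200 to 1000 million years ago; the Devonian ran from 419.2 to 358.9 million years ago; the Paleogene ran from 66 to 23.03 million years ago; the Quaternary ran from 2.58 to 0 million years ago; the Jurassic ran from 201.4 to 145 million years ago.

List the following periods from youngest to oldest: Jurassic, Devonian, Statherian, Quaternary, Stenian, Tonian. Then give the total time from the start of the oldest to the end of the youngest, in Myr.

Quaternary, Jurassic, Devonian, Tonian, Stenian, Statherian; total span 1800 Myr

Start ages (Ma): Statherian 1800, Stenian 1200, Tonian 1000, Devonian 419.2, Jurassic 201.4, Quaternary 2.58.
Ordered youngest to oldest: Quaternary, Jurassic, Devonian, Tonian, Stenian, Statherian.
Span = 1800 − 0 = 1800 Myr.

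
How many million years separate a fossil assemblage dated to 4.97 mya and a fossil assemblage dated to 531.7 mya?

531.7 − 4.97 = 526.73 million years.

526.73 million years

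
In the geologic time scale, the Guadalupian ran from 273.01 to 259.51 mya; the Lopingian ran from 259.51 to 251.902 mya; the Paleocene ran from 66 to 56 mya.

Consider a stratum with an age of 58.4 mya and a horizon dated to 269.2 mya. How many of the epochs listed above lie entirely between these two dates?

1

The older date is 269.2 Ma and the younger is 58.4 Ma.
Epochs with start < 269.2 and end > 58.4 Ma: Lopingian (259.51–251.902).
That is 1 complete epoch.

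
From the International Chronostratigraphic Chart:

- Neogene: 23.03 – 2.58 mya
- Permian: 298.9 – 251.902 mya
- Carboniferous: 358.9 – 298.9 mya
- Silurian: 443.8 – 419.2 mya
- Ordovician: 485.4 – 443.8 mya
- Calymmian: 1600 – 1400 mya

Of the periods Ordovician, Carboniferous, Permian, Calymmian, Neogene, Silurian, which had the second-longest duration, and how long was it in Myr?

Start − end for each: Ordovician 485.4 − 443.8 = 41.6; Carboniferous 358.9 − 298.9 = 60; Permian 298.9 − 251.902 = 46.998; Calymmian 1600 − 1400 = 200; Neogene 23.03 − 2.58 = 20.45; Silurian 443.8 − 419.2 = 24.6.
Ranking these from longest: Calymmian > Carboniferous > Permian > Ordovician > Silurian > Neogene.
Position 2 in that ranking is Carboniferous, which lasted 60 Myr.

Carboniferous, 60 million years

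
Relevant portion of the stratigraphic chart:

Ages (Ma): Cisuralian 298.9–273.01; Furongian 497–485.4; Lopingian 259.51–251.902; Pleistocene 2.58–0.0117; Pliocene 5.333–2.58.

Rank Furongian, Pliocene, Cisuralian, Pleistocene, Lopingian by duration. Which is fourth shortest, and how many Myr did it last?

Start − end for each: Furongian 497 − 485.4 = 11.6; Pliocene 5.333 − 2.58 = 2.753; Cisuralian 298.9 − 273.01 = 25.89; Pleistocene 2.58 − 0.0117 = 2.5683; Lopingian 259.51 − 251.902 = 7.608.
Ranking these from shortest: Pleistocene < Pliocene < Lopingian < Furongian < Cisuralian.
Position 4 in that ranking is Furongian, which lasted 11.6 Myr.

Furongian, 11.6 million years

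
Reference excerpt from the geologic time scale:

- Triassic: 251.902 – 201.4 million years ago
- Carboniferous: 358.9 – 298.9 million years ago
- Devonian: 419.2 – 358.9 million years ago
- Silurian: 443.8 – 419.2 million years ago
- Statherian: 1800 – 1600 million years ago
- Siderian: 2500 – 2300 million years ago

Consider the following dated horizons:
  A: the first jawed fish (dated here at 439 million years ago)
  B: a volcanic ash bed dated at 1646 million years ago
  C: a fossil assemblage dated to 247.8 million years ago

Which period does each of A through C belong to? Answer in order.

A — Silurian; B — Statherian; C — Triassic

Match each age against the start–end ranges in the excerpt: A = 439 Ma → Silurian (443.8–419.2); B = 1646 Ma → Statherian (1800–1600); C = 247.8 Ma → Triassic (251.902–201.4).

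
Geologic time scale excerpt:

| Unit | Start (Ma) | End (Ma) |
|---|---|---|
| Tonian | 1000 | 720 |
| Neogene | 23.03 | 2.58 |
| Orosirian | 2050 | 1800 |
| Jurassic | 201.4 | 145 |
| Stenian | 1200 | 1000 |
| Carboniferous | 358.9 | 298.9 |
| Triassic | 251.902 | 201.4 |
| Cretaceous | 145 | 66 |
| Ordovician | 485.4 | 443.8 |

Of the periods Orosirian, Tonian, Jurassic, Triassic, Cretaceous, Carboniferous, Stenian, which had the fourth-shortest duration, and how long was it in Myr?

Cretaceous, 79 million years

Durations: Orosirian 250; Tonian 280; Jurassic 56.4; Triassic 50.502; Cretaceous 79; Carboniferous 60; Stenian 200 Myr.
Sorted shortest-first: Triassic (50.502), Jurassic (56.4), Carboniferous (60), Cretaceous (79), Stenian (200), Orosirian (250), Tonian (280).
The fourth shortest is Cretaceous at 79 Myr.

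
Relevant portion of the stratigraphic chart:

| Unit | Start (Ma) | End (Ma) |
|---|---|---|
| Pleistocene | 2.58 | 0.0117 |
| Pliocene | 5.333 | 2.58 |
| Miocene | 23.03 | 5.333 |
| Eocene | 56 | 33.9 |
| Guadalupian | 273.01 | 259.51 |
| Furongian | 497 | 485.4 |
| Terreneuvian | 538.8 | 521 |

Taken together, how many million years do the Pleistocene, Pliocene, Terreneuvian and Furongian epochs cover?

Duration is start − end for each: (2.58 − 0.0117) + (5.333 − 2.58) + (538.8 − 521) + (497 − 485.4).
That is 2.5683 + 2.753 + 17.8 + 11.6, which totals 34.7213 million years.

34.7213 million years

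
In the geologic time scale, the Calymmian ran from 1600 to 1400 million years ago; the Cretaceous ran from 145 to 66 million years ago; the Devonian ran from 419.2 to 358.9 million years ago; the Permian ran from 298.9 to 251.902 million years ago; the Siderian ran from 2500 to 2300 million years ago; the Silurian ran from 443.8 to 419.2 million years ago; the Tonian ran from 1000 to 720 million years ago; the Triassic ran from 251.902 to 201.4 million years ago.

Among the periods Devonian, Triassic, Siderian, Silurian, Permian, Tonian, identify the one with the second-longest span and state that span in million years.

Durations: Devonian 60.3; Triassic 50.502; Siderian 200; Silurian 24.6; Permian 46.998; Tonian 280 Myr.
Sorted longest-first: Tonian (280), Siderian (200), Devonian (60.3), Triassic (50.502), Permian (46.998), Silurian (24.6).
The second longest is Siderian at 200 Myr.

Siderian, 200 million years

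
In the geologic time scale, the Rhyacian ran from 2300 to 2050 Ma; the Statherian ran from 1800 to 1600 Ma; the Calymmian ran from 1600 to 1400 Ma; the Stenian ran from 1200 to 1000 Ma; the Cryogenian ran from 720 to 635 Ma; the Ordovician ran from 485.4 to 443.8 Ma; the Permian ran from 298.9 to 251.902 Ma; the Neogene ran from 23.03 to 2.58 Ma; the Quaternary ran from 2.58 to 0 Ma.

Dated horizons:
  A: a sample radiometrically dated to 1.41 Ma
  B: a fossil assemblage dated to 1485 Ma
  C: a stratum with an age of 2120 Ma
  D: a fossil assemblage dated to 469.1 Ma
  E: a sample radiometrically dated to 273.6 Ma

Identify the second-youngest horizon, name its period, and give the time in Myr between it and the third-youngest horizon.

Smaller Ma means younger, so youngest first: A 1.41 < E 273.6 < D 469.1 < B 1485 < C 2120.
Counting 2 along gives E (273.6 Ma); the excerpt puts that inside the Permian, 298.9–251.902 Ma.
Next in line is D (469.1 Ma), and 469.1 − 273.6 = 195.5 Myr.

E, in the Permian; 195.5 million years to D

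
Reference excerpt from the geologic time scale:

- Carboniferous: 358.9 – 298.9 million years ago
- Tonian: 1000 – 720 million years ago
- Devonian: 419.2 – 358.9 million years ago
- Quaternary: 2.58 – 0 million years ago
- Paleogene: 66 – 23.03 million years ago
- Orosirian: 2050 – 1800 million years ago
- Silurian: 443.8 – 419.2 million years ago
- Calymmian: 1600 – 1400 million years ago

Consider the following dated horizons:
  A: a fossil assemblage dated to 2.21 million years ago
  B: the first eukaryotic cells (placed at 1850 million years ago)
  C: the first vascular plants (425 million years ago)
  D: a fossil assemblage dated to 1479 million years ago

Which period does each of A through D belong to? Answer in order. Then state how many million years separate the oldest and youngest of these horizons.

A — Quaternary; B — Orosirian; C — Silurian; D — Calymmian; span 1847.79 million years

Match each age against the start–end ranges in the excerpt: A = 2.21 Ma → Quaternary (2.58–0); B = 1850 Ma → Orosirian (2050–1800); C = 425 Ma → Silurian (443.8–419.2); D = 1479 Ma → Calymmian (1600–1400).
The largest age is 1850 Ma and the smallest is 2.21 Ma; their difference is 1847.79 Myr.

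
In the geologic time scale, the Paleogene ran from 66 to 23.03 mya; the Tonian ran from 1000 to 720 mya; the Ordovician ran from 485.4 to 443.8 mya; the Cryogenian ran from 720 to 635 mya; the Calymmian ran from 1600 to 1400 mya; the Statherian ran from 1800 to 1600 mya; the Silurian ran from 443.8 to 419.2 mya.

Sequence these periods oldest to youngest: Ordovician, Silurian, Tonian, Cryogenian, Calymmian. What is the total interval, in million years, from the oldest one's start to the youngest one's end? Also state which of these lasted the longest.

From the excerpt: Ordovician 485.4–443.8; Silurian 443.8–419.2; Tonian 1000–720; Cryogenian 720–635; Calymmian 1600–1400 (Ma).
Larger Ma is earlier, so the oldest is Calymmian and the youngest is Silurian; oldest to youngest: Calymmian, Tonian, Cryogenian, Ordovician, Silurian.
Oldest start 1600 minus youngest end 419.2 gives 1180.8 Myr overall.
Individual lengths (start − end): Calymmian 200; Cryogenian 85; Silurian 24.6; Tonian 280; Ordovician 41.6. The largest is Tonian at 280 Myr.

Calymmian, Tonian, Cryogenian, Ordovician, Silurian; total span 1180.8 Myr; longest is Tonian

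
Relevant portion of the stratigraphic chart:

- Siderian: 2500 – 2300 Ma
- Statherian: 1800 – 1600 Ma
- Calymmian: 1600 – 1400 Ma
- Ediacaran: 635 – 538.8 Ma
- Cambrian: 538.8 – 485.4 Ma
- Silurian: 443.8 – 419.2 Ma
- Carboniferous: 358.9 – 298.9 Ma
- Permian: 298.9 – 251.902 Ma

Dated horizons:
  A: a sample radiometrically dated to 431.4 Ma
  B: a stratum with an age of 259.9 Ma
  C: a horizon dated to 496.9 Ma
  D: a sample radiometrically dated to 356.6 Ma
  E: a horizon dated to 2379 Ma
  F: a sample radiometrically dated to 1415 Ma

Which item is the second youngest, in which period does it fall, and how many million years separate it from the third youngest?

D, in the Carboniferous; 74.8 million years to A

Smaller Ma means younger, so youngest first: B 259.9 < D 356.6 < A 431.4 < C 496.9 < F 1415 < E 2379.
Counting 2 along gives D (356.6 Ma); the excerpt puts that inside the Carboniferous, 358.9–298.9 Ma.
Next in line is A (431.4 Ma), and 431.4 − 356.6 = 74.8 Myr.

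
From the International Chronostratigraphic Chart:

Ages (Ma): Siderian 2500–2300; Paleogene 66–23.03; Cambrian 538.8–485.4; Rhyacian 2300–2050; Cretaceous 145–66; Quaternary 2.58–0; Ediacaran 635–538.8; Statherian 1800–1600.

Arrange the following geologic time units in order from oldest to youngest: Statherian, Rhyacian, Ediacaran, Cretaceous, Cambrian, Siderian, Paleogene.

Siderian, Rhyacian, Statherian, Ediacaran, Cambrian, Cretaceous, Paleogene

The oldest of these is Siderian (starts 2500 Ma) and the youngest is Paleogene (ends 23.03 Ma).
In between, by decreasing start age: Rhyacian (2300), Statherian (1800), Ediacaran (635), Cambrian (538.8), Cretaceous (145).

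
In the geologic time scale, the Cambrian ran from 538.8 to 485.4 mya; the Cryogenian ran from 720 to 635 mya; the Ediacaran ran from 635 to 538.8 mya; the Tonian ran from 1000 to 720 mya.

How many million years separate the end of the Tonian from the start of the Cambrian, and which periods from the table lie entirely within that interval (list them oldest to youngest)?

The Tonian closes at 720 Ma and the Cambrian opens at 538.8 Ma, so the interval is 720 − 538.8 = 181.2 Myr.
A period fits inside if it starts at or after 720 Ma and ends at or before 538.8 Ma; oldest first that gives Cryogenian, Ediacaran.

181.2 million years; Cryogenian, Ediacaran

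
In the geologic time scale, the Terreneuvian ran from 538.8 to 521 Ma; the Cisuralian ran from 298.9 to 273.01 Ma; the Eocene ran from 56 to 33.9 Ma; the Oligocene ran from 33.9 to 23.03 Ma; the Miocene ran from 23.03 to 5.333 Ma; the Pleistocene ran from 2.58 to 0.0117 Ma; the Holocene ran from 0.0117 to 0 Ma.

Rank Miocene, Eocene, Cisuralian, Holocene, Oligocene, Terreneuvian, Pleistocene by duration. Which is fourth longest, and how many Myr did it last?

Start − end for each: Miocene 23.03 − 5.333 = 17.697; Eocene 56 − 33.9 = 22.1; Cisuralian 298.9 − 273.01 = 25.89; Holocene 0.0117 − 0 = 0.0117; Oligocene 33.9 − 23.03 = 10.87; Terreneuvian 538.8 − 521 = 17.8; Pleistocene 2.58 − 0.0117 = 2.5683.
Ranking these from longest: Cisuralian > Eocene > Terreneuvian > Miocene > Oligocene > Pleistocene > Holocene.
Position 4 in that ranking is Miocene, which lasted 17.697 Myr.

Miocene, 17.697 million years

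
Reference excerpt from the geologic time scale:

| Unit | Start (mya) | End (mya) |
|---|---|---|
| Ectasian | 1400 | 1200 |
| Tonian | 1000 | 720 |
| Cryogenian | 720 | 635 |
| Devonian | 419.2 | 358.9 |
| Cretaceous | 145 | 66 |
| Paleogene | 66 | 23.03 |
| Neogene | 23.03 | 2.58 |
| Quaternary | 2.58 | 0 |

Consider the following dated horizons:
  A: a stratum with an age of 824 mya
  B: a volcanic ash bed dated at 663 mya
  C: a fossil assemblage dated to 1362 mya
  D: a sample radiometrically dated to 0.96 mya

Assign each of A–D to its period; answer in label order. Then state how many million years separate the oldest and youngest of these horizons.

A — Tonian; B — Cryogenian; C — Ectasian; D — Quaternary; span 1361.04 million years

Match each age against the start–end ranges in the excerpt: A = 824 Ma → Tonian (1000–720); B = 663 Ma → Cryogenian (720–635); C = 1362 Ma → Ectasian (1400–1200); D = 0.96 Ma → Quaternary (2.58–0).
The largest age is 1362 Ma and the smallest is 0.96 Ma; their difference is 1361.04 Myr.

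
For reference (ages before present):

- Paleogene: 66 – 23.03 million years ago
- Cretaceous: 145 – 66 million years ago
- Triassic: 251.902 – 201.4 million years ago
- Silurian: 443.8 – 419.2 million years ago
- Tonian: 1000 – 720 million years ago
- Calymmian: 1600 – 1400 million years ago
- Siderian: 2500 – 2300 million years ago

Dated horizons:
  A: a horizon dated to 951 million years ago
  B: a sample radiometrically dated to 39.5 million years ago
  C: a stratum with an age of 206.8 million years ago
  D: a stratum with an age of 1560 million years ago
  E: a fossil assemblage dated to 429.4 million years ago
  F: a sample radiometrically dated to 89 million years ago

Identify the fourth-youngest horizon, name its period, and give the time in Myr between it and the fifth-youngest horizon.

Smaller Ma means younger, so youngest first: B 39.5 < F 89 < C 206.8 < E 429.4 < A 951 < D 1560.
Counting 4 along gives E (429.4 Ma); the excerpt puts that inside the Silurian, 443.8–419.2 Ma.
Next in line is A (951 Ma), and 951 − 429.4 = 521.6 Myr.

E, in the Silurian; 521.6 million years to A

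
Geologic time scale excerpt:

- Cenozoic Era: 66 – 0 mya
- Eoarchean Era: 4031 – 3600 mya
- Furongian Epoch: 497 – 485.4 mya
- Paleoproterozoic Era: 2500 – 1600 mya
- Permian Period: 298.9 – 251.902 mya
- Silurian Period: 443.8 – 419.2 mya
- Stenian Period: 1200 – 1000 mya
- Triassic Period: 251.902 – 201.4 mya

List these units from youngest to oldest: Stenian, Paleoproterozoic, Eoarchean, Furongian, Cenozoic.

Sorting by start age (ascending Ma, since larger Ma = older): Cenozoic start 66, Furongian start 497, Stenian start 1200, Paleoproterozoic start 2500, Eoarchean start 4031.

Cenozoic, Furongian, Stenian, Paleoproterozoic, Eoarchean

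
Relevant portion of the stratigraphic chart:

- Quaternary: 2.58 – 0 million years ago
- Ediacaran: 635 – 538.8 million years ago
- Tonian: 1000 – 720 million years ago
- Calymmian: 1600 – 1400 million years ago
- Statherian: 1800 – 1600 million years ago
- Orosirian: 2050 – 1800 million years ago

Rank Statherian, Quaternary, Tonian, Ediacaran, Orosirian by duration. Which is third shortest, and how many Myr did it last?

Durations: Statherian 200; Quaternary 2.58; Tonian 280; Ediacaran 96.2; Orosirian 250 Myr.
Sorted shortest-first: Quaternary (2.58), Ediacaran (96.2), Statherian (200), Orosirian (250), Tonian (280).
The third shortest is Statherian at 200 Myr.

Statherian, 200 million years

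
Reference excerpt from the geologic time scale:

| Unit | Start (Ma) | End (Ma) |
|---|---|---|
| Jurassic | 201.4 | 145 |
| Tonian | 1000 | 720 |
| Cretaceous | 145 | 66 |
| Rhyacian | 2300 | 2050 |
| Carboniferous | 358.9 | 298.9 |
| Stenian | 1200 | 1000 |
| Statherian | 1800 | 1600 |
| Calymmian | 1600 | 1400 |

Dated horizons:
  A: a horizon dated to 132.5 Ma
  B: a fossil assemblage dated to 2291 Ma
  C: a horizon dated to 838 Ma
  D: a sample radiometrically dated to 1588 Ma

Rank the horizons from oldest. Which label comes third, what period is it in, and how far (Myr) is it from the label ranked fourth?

C, in the Tonian; 705.5 million years to A

Sorted oldest-first by Ma: B (2291), D (1588), C (838), A (132.5).
The third oldest is C at 838 Ma, which lies in 1000–720 Ma: the Tonian.
The fourth oldest is A at 132.5 Ma; separation = |838 − 132.5| = 705.5 Myr.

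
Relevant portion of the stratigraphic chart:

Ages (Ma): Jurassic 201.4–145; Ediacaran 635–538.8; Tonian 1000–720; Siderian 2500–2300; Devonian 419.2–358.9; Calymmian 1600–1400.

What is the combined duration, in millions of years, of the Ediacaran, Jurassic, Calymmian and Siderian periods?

Each duration: Ediacaran = 96.2; Jurassic = 56.4; Calymmian = 200; Siderian = 200.
Sum: 96.2 + 56.4 + 200 + 200 = 552.6 Myr.

552.6 million years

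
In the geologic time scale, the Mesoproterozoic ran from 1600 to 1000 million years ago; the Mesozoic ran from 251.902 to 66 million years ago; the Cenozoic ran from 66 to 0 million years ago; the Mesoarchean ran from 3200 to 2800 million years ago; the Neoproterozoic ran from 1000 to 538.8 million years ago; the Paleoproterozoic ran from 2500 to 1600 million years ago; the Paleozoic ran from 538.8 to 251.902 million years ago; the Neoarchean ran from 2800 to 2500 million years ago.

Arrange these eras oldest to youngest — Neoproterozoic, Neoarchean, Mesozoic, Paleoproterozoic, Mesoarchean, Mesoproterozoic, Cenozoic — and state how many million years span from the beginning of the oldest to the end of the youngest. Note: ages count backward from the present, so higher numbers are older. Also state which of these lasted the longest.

Mesoarchean, Neoarchean, Paleoproterozoic, Mesoproterozoic, Neoproterozoic, Mesozoic, Cenozoic; total span 3200 Myr; longest is Paleoproterozoic

From the excerpt: Neoproterozoic 1000–538.8; Neoarchean 2800–2500; Mesozoic 251.902–66; Paleoproterozoic 2500–1600; Mesoarchean 3200–2800; Mesoproterozoic 1600–1000; Cenozoic 66–0 (Ma).
Larger Ma is earlier, so the oldest is Mesoarchean and the youngest is Cenozoic; oldest to youngest: Mesoarchean, Neoarchean, Paleoproterozoic, Mesoproterozoic, Neoproterozoic, Mesozoic, Cenozoic.
Oldest start 3200 minus youngest end 0 gives 3200 Myr overall.
Individual lengths (start − end): Neoproterozoic 461.2; Cenozoic 66; Neoarchean 300; Mesozoic 185.902; Mesoproterozoic 600; Mesoarchean 400; Paleoproterozoic 900. The largest is Paleoproterozoic at 900 Myr.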